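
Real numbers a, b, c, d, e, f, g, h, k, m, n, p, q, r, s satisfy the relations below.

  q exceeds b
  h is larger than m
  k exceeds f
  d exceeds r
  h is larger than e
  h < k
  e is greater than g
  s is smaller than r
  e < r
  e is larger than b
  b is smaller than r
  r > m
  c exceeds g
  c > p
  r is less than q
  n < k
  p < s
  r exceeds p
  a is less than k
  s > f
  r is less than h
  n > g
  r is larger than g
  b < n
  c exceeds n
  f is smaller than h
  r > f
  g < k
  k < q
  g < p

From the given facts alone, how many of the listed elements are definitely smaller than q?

Directly below q: b, r, k.
One step further: g, p, e, n, m, f, s, a, h (12 so far).
Nothing else is reachable below q; 12 in all.

12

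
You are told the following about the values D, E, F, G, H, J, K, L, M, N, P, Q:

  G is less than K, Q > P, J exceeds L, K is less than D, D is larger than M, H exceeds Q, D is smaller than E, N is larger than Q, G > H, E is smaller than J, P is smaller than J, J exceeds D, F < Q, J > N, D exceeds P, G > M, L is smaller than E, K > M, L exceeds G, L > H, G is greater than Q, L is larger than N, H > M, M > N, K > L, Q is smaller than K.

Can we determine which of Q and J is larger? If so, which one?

Link the given pairs in sequence: Q < N; N < M; M < H; H < G; G < L; L < K; K < D; D < E; E < J.
Together: Q < N < M < H < G < L < K < D < E < J.
So J is larger.

J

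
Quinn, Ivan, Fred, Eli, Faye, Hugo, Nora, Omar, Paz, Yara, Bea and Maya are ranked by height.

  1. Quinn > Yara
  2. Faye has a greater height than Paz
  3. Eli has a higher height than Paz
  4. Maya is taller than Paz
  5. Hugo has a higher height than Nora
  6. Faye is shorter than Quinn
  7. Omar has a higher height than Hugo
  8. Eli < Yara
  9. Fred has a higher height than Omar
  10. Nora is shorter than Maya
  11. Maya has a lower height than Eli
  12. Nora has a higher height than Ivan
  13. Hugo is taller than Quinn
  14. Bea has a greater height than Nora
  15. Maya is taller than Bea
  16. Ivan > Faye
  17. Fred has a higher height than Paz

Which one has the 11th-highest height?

Chaining the given pairs: Paz < Faye < Ivan < Nora < Bea < Maya < Eli < Yara < Quinn < Hugo < Omar < Fred.
Counting 11 from the largest end gives Faye.

Faye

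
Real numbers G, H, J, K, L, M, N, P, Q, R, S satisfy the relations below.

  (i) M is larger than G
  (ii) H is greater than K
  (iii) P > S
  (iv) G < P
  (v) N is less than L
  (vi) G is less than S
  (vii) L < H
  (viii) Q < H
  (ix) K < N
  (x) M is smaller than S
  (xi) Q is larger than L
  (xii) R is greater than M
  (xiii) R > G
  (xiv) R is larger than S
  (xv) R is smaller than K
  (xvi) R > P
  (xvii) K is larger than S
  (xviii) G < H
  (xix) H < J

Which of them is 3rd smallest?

Chaining the given pairs: G < M < S < P < R < K < N < L < Q < H < J.
Counting 3 from the smallest end gives S.

S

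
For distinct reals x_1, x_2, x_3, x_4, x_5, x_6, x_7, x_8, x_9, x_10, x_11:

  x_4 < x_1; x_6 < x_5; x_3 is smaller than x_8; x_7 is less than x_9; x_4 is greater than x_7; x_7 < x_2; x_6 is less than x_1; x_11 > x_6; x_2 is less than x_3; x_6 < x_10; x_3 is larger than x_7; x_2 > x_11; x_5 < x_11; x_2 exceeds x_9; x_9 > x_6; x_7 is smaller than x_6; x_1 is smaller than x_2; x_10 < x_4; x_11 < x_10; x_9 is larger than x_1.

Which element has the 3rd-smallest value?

x_5

The consecutive relations fix a unique order: x_7 < x_6 < x_5 < x_11 < x_10 < x_4 < x_1 < x_9 < x_2 < x_3 < x_8.
The 3rd smallest is x_5.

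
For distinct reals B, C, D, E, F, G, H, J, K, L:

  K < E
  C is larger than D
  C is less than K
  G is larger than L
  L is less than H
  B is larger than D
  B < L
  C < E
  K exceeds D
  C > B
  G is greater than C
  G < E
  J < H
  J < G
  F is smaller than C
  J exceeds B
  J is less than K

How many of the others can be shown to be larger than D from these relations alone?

Directly above D: B, C, K.
One step further: J, L, G, E (7 so far).
One step further: H (8 so far).
Nothing else is reachable above D; 8 in all.

8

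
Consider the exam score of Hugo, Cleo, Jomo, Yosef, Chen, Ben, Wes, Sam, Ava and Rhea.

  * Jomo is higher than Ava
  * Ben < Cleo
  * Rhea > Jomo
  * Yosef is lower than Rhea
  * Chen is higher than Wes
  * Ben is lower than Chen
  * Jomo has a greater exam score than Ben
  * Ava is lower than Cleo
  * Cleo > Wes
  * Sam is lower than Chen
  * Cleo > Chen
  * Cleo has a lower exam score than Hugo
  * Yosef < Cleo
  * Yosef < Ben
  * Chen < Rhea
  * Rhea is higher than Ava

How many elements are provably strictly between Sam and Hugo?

The relations place Sam below Hugo. An element lies strictly between them when it is forced above Sam and also forced below Hugo.
Above Sam: {Chen, Cleo, Rhea}. Below Hugo: {Ava, Yosef, Ben, Wes, Chen, Cleo}.
Intersection: {Chen, Cleo} — 2.

2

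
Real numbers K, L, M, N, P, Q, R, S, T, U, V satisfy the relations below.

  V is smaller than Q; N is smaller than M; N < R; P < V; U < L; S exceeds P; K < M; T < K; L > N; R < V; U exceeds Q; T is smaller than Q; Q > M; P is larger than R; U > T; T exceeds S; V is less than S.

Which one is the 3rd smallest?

Piecing the relations together gives one ordering: N < R < P < V < S < T < K < M < Q < U < L.
Counting 3 from the smallest end gives P.

P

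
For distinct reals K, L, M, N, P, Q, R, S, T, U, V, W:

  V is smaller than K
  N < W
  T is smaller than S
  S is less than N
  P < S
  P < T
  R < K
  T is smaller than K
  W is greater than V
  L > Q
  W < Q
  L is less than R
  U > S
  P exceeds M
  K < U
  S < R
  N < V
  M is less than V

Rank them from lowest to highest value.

M < P < T < S < N < V < W < Q < L < R < K < U

Each adjacent pair is fixed by a given relation: M < P; P < T; T < S; S < N; N < V; V < W; W < Q; Q < L; L < R; R < K; K < U. Chaining them end to end gives the full order.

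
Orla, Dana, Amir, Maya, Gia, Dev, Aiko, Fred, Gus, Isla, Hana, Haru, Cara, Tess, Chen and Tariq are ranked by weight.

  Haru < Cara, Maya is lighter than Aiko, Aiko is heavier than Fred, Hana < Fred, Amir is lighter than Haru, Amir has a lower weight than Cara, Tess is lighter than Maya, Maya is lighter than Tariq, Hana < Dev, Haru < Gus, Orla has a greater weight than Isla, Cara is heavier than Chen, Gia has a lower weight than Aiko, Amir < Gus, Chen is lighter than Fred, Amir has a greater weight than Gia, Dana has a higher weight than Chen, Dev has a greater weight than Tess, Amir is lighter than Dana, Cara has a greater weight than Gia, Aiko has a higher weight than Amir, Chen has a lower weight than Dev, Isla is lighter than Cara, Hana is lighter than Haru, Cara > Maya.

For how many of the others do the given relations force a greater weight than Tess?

5

Directly above Tess: Maya, Dev.
One step further: Tariq, Cara, Aiko (5 so far).
No other element is forced above Tess by the given relations, so the count is 5.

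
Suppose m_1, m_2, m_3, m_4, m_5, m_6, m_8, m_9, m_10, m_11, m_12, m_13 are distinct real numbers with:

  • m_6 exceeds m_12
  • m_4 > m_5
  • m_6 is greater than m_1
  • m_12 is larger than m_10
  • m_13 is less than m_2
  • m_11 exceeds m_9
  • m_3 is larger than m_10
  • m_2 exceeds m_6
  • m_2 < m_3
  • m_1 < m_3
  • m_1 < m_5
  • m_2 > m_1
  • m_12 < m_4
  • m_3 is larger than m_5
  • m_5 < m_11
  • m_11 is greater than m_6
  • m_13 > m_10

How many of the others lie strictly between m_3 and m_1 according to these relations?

3

The relations place m_1 below m_3. An element lies strictly between them when it is forced above m_1 and also forced below m_3.
Above m_1: {m_6, m_5, m_4, m_2, m_11}. Below m_3: {m_10, m_12, m_6, m_5, m_13, m_2}.
Intersection: {m_6, m_5, m_2} — 3.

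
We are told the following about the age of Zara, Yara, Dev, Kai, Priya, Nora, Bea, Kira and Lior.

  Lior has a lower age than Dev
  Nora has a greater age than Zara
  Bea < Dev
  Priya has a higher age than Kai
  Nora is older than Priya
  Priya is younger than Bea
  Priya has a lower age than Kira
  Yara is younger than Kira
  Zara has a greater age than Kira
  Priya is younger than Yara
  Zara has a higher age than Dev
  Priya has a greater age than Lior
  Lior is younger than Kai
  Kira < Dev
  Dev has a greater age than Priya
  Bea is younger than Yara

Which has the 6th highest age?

Piecing the relations together gives one ordering: Lior < Kai < Priya < Bea < Yara < Kira < Dev < Zara < Nora.
Counting 6 from the largest end gives Bea.

Bea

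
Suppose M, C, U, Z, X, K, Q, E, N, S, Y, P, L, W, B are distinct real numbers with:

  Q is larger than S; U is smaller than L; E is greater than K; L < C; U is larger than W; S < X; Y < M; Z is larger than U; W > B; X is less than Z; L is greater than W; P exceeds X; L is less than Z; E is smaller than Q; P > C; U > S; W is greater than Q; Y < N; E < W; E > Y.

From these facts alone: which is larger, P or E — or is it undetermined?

P

Link the given pairs in sequence: E < Q; Q < W; W < L; L < C; C < P.
Together: E < Q < W < L < C < P.
So P is larger.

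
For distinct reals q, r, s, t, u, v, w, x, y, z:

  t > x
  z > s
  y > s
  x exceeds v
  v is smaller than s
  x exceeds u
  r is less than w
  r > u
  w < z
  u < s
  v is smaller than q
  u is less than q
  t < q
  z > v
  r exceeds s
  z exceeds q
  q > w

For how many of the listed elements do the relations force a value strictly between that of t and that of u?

1

Chaining upward from u reaches: s, r, y, w, x, q, z.
Chaining downward from t reaches: v, x.
Strictly between u and t are those in both lists: x — 1 element.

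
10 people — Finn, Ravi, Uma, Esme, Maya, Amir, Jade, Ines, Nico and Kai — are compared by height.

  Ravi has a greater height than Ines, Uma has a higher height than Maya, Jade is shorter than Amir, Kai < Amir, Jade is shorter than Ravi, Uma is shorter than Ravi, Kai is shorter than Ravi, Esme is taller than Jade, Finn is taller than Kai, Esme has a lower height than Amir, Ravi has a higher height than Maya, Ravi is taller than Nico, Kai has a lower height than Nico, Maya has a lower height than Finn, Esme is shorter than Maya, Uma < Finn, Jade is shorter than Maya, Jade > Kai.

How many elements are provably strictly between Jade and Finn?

The relations place Jade below Finn. An element lies strictly between them when it is forced above Jade and also forced below Finn.
Above Jade: {Esme, Amir, Maya, Uma, Ravi}. Below Finn: {Kai, Esme, Maya, Uma}.
Intersection: {Esme, Maya, Uma} — 3.

3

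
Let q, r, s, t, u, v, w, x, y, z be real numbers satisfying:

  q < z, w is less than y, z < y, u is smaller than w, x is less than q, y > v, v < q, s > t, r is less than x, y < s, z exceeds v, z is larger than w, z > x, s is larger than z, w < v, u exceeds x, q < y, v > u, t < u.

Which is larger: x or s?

x < u and u < w give x < w.
Then w < v extends the chain to v.
With v < q: x < u < w < v < q.
Then q < z extends the chain to z.
With z < y: x < u < w < v < q < z < y.
With y < s: x < u < w < v < q < z < y < s.
So x < s; s is the larger of the two.

s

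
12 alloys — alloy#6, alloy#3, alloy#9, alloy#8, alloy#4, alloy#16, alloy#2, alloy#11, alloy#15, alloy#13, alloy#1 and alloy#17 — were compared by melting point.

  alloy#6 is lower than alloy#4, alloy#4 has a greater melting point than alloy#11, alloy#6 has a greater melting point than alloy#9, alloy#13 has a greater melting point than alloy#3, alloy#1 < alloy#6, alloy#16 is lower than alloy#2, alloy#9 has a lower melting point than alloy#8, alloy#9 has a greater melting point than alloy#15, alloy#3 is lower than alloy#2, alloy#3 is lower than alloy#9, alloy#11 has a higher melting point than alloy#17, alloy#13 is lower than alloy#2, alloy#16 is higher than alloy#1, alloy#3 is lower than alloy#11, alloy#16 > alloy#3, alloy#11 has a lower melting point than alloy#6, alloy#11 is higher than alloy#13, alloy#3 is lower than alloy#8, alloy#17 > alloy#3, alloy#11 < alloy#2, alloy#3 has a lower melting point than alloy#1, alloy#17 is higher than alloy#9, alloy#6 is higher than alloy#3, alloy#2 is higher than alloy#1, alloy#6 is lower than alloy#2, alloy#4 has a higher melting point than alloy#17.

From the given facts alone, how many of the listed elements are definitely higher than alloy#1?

4

The elements the relations force above alloy#1 are alloy#16, alloy#6, alloy#4, alloy#2 — no chain reaches any other.
That is 4.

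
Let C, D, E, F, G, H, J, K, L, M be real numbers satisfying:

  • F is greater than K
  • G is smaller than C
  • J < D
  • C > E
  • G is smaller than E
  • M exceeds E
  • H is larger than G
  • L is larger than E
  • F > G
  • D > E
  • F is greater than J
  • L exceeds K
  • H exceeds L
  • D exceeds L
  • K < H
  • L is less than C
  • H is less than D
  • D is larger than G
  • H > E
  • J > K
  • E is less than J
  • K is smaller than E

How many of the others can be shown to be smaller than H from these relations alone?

4

The elements the relations force below H are G, K, E, L — no chain reaches any other.
That is 4.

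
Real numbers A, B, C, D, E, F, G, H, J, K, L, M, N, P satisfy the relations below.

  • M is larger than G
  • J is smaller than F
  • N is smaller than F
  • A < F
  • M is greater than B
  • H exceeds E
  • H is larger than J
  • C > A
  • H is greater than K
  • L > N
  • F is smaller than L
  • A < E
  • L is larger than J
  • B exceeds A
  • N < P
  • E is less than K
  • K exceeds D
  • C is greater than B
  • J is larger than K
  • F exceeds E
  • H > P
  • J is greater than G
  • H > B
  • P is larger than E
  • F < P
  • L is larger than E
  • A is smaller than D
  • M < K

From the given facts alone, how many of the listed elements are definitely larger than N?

4

Directly above N: F, P, L.
One step further: H (4 so far).
Nothing else is reachable above N; 4 in all.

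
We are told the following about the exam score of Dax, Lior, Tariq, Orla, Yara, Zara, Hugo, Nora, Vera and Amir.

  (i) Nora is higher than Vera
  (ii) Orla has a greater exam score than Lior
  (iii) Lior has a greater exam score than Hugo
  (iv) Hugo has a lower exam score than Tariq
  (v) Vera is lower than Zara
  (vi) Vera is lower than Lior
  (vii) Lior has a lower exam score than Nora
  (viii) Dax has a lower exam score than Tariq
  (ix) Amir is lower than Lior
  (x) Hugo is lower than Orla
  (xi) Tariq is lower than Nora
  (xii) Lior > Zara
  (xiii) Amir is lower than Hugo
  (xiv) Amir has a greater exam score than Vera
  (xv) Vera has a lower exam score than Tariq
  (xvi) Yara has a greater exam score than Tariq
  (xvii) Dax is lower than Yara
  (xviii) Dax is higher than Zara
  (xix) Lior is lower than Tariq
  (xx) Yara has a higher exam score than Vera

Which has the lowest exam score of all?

Chaining upward from Vera: directly above it, Amir, Zara, Lior, Tariq, Yara, Nora; then Dax, Hugo, Orla.
That covers every other element, and nothing is given below Vera, so Vera is the lowest exam score.

Vera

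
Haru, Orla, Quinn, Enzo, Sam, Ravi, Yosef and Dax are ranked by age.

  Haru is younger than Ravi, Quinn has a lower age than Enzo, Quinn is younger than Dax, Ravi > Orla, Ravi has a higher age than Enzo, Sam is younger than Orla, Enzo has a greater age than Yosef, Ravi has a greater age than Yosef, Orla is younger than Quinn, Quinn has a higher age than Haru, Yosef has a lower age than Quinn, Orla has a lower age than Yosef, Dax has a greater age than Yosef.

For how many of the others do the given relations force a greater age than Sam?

6

The elements the relations force above Sam are Orla, Yosef, Quinn, Enzo, Ravi, Dax — no chain reaches any other.
That is 6.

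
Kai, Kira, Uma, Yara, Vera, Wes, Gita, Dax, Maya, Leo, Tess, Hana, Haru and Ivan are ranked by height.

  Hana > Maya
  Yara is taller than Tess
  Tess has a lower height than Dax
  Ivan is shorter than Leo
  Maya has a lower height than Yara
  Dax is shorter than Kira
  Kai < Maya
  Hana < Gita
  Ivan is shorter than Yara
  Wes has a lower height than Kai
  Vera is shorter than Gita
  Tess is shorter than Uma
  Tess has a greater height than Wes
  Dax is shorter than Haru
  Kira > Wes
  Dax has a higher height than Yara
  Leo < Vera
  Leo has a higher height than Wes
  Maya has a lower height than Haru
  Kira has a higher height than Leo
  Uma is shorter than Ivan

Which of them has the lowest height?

Wes

Kai is not least since Wes < Kai; Maya is not least since Kai < Maya; Tess is not least since Wes < Tess; Uma is not least since Tess < Uma; Ivan is not least since Uma < Ivan; Yara is not least since Ivan < Yara; Dax is not least since Tess < Dax; Leo is not least since Wes < Leo; Hana is not least since Maya < Hana; Haru is not least since Dax < Haru; Kira is not least since Wes < Kira; Vera is not least since Leo < Vera; Gita is not least since Vera < Gita.
Only Wes has nothing below it, so Wes is the lowest height.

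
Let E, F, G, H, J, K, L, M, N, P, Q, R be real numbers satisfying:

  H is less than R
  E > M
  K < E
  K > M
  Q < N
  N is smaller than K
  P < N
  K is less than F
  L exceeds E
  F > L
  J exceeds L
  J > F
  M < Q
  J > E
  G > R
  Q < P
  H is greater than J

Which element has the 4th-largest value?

J

The consecutive relations fix a unique order: M < Q < P < N < K < E < L < F < J < H < R < G.
Counting 4 from the largest end gives J.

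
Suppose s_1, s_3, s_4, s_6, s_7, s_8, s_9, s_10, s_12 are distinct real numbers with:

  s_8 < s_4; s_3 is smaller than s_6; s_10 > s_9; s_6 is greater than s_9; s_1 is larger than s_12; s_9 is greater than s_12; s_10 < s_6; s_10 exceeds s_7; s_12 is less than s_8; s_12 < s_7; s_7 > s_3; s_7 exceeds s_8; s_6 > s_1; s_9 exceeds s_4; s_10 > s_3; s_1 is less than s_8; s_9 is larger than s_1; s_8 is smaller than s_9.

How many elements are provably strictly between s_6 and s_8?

4

Chaining upward from s_8 reaches: s_4, s_7, s_9, s_10.
Chaining downward from s_6 reaches: s_12, s_1, s_3, s_4, s_7, s_9, s_10.
Strictly between s_8 and s_6 are those in both lists: s_4, s_7, s_9, s_10 — 4 elements.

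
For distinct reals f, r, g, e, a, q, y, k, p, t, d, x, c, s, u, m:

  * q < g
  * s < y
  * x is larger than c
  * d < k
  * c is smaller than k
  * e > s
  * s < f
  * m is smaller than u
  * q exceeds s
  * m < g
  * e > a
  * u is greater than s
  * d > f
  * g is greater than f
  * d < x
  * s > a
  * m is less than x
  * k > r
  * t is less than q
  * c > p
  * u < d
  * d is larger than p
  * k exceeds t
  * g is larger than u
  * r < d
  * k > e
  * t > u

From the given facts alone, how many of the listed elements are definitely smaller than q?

From q the given relations immediately reach s, t.
From those, a, u — 4 in total.
From those, m — 5 in total.
No other element is forced below q by the given relations, so the count is 5.

5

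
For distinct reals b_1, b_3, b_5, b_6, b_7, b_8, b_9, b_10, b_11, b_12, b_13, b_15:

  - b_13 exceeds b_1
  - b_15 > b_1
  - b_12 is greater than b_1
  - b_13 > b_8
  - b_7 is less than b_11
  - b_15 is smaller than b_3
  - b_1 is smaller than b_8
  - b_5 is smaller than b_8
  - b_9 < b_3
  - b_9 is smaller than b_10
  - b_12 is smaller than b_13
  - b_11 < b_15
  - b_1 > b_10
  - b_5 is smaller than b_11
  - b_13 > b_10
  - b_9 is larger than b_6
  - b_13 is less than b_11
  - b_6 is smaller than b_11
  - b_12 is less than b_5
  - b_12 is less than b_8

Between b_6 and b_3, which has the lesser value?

b_6

b_6 < b_9 < b_10 < b_1 < b_12 < b_5 < b_8 < b_13 < b_11 < b_15 < b_3, by transitivity through b_9, b_10, b_1, b_12, b_5, b_8, b_13, b_11, b_15.
So b_6 < b_3; b_6 is the smaller of the two.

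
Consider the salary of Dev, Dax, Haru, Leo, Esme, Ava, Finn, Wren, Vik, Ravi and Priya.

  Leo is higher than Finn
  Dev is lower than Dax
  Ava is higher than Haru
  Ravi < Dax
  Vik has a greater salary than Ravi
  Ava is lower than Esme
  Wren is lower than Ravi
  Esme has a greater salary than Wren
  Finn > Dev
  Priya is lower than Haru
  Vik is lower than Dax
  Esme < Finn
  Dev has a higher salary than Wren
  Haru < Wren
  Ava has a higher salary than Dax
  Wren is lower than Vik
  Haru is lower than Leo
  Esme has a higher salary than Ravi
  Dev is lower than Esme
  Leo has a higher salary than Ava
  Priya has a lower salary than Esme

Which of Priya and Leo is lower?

Priya

Link the given pairs in sequence: Priya < Haru; Haru < Wren; Wren < Vik; Vik < Dax; Dax < Ava; Ava < Esme; Esme < Finn; Finn < Leo.
Together: Priya < Haru < Wren < Vik < Dax < Ava < Esme < Finn < Leo.
So Priya < Leo; Priya is the lower of the two.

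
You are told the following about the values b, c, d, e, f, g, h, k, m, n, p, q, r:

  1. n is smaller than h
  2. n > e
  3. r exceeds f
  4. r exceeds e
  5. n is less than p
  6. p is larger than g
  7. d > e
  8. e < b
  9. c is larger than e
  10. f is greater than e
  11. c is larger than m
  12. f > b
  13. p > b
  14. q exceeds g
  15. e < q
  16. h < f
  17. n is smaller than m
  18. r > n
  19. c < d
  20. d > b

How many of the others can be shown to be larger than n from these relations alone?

The elements the relations force above n are h, m, p, c, f, r, d — no chain reaches any other.
That is 7.

7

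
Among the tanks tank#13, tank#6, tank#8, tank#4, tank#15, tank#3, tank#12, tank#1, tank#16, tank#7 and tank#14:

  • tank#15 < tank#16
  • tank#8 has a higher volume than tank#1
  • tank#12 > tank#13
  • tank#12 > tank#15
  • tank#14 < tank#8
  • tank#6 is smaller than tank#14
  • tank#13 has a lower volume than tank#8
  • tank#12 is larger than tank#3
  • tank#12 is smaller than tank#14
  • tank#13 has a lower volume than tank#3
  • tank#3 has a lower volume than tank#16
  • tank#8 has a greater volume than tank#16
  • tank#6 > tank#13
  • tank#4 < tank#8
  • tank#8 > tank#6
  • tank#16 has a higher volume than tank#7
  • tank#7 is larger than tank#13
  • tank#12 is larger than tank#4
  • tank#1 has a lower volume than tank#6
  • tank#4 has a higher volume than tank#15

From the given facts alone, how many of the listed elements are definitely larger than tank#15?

5

From tank#15 the given relations immediately reach tank#4, tank#12, tank#16.
From those, tank#14, tank#8 — 5 in total.
Nothing else is reachable above tank#15; 5 in all.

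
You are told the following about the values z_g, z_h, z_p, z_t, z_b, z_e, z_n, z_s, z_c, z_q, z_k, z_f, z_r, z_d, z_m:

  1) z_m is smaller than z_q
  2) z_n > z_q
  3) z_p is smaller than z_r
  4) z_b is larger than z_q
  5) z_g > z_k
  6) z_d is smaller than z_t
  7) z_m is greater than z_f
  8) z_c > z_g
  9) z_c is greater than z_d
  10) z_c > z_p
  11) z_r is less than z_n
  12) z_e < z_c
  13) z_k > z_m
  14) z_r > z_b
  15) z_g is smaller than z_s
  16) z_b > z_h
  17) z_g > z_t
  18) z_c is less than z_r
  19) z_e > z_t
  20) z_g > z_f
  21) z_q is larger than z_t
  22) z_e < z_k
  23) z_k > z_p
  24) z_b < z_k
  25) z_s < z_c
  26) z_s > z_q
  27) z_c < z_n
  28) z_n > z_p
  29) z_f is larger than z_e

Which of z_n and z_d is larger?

The relevant relations are z_d < z_t; z_t < z_e; z_e < z_f; z_f < z_m; z_m < z_q; z_q < z_b; z_b < z_k; z_k < z_g; z_g < z_s; z_s < z_c; z_c < z_r; z_r < z_n.
Together: z_d < z_t < z_e < z_f < z_m < z_q < z_b < z_k < z_g < z_s < z_c < z_r < z_n.
So z_d < z_n; z_n is the larger of the two.

z_n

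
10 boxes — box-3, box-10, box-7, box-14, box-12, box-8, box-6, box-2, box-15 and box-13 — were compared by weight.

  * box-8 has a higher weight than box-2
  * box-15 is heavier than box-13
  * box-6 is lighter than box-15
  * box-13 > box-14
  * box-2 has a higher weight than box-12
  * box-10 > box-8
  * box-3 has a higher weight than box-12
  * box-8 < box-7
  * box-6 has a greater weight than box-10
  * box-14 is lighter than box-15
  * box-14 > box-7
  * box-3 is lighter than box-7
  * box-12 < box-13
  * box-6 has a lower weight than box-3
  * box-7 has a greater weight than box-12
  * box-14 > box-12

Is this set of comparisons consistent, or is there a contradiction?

consistent

Every relation is compatible with box-12 < box-2 < box-8 < box-10 < box-6 < box-3 < box-7 < box-14 < box-13 < box-15; the set is consistent.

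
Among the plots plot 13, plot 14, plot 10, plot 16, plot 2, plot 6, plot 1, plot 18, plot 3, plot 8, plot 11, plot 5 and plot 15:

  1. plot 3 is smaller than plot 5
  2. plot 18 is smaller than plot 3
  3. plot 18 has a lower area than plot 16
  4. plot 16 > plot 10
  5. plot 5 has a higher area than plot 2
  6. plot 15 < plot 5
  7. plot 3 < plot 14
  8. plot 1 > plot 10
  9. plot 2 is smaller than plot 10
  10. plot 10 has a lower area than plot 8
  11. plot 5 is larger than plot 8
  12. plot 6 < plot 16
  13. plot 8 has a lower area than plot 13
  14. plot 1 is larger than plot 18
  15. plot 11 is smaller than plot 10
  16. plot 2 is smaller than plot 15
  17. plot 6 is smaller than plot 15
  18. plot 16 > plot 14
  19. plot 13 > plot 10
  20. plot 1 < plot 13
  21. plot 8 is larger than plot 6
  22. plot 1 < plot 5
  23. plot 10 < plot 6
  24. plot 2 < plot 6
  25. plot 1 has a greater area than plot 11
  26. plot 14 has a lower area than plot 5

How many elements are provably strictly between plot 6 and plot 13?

1

The relations place plot 6 below plot 13. An element lies strictly between them when it is forced above plot 6 and also forced below plot 13.
Above plot 6: {plot 16, plot 15, plot 8, plot 5}. Below plot 13: {plot 11, plot 2, plot 10, plot 18, plot 1, plot 8}.
Intersection: {plot 8} — 1.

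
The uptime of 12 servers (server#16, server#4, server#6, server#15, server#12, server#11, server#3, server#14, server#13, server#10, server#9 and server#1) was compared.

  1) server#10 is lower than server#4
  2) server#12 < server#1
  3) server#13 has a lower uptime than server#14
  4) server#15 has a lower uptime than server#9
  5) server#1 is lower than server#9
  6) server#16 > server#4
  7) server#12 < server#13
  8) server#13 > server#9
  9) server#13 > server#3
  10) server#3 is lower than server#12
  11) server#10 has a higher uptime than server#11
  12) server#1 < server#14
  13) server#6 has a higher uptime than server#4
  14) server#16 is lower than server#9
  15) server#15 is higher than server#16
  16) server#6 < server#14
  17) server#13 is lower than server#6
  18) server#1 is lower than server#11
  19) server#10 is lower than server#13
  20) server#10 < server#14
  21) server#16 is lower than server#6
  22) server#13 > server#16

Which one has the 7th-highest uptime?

server#4

Chaining the given pairs: server#3 < server#12 < server#1 < server#11 < server#10 < server#4 < server#16 < server#15 < server#9 < server#13 < server#6 < server#14.
Counting 7 from the largest end gives server#4.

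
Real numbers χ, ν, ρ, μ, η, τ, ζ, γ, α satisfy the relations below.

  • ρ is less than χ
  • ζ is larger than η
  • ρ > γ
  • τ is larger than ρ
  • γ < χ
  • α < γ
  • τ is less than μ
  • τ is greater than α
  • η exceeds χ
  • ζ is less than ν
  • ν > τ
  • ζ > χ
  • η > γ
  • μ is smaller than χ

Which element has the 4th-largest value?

The consecutive relations fix a unique order: α < γ < ρ < τ < μ < χ < η < ζ < ν.
Counting 4 from the largest end gives χ.

χ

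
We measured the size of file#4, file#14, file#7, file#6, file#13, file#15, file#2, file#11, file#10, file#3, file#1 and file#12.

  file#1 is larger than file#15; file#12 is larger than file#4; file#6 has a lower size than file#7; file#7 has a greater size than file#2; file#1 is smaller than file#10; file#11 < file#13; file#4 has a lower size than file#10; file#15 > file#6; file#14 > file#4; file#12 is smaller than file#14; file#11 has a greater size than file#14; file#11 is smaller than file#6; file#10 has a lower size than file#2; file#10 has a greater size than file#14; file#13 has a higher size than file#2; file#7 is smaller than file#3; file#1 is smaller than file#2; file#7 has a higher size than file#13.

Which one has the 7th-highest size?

The consecutive relations fix a unique order: file#4 < file#12 < file#14 < file#11 < file#6 < file#15 < file#1 < file#10 < file#2 < file#13 < file#7 < file#3.
Counting 7 from the largest end gives file#15.

file#15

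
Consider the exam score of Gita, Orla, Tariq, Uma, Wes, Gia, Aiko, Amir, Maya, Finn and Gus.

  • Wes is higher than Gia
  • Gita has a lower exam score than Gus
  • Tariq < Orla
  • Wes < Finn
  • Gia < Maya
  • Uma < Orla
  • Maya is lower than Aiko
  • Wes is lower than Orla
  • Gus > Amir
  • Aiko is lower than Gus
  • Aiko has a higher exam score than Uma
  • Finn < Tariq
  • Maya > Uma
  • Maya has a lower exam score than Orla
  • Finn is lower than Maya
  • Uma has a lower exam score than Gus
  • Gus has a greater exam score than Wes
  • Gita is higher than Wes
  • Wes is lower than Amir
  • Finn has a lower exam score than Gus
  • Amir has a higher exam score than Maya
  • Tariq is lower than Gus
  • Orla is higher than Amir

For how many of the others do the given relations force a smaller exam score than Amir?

The elements the relations force below Amir are Uma, Gia, Wes, Finn, Maya — no chain reaches any other.
That is 5.

5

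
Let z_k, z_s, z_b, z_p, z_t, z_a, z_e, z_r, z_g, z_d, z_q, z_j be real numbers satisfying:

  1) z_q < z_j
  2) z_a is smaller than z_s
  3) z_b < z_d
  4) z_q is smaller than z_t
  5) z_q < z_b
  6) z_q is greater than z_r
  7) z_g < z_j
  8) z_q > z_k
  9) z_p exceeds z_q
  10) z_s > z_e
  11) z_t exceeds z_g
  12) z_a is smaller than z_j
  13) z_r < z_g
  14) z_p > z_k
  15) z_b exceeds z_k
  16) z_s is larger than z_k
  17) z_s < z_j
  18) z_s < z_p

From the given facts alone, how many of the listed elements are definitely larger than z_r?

7

From z_r the given relations immediately reach z_q, z_g.
From those, z_t, z_j, z_p, z_b — 6 in total.
From those, z_d — 7 in total.
No other element is forced above z_r by the given relations, so the count is 7.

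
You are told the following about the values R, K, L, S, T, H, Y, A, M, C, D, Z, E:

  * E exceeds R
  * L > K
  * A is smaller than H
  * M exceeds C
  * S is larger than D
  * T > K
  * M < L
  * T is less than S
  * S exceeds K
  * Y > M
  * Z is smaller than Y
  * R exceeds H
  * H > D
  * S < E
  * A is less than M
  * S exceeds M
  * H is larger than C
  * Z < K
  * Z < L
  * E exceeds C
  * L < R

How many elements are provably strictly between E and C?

The relations place C below E. An element lies strictly between them when it is forced above C and also forced below E.
Above C: {H, M, L, S, R, Y}. Below E: {Z, D, K, T, A, H, M, L, S, R}.
Intersection: {H, M, L, S, R} — 5.

5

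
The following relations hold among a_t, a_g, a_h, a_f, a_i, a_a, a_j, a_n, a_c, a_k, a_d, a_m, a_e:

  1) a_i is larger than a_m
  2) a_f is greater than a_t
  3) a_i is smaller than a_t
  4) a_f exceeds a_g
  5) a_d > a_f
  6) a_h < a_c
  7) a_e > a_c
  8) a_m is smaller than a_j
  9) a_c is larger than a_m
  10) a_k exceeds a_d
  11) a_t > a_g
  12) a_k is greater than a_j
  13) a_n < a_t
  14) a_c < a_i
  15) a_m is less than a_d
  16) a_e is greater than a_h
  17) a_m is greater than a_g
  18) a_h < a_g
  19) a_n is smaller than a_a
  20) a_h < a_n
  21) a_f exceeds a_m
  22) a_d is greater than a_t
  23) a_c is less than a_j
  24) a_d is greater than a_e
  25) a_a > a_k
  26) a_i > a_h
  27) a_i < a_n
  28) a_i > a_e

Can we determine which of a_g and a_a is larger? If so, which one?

a_a

The relevant relations are a_g < a_m; a_m < a_c; a_c < a_i; a_i < a_n; a_n < a_t; a_t < a_f; a_f < a_d; a_d < a_k; a_k < a_a.
Together: a_g < a_m < a_c < a_i < a_n < a_t < a_f < a_d < a_k < a_a.
So a_a is larger.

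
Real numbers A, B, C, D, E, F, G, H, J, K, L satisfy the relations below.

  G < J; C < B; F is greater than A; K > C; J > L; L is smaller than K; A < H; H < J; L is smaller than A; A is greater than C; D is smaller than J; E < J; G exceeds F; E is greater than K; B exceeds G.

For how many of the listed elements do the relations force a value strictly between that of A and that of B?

The relations place A below B. An element lies strictly between them when it is forced above A and also forced below B.
Above A: {F, H, G, J}. Below B: {L, C, F, G}.
Intersection: {F, G} — 2.

2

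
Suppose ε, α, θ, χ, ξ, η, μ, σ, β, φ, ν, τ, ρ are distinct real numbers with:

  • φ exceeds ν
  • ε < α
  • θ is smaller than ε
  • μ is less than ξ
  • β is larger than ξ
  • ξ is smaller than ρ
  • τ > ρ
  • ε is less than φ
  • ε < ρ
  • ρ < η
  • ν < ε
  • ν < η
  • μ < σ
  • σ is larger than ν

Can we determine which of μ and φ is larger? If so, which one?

Following every chain through μ: above μ we get ξ, ρ, η, τ, σ, β.
φ is not reached, and no chain runs the other way from φ to μ.
So the given relations leave the order of μ and φ undetermined.

undetermined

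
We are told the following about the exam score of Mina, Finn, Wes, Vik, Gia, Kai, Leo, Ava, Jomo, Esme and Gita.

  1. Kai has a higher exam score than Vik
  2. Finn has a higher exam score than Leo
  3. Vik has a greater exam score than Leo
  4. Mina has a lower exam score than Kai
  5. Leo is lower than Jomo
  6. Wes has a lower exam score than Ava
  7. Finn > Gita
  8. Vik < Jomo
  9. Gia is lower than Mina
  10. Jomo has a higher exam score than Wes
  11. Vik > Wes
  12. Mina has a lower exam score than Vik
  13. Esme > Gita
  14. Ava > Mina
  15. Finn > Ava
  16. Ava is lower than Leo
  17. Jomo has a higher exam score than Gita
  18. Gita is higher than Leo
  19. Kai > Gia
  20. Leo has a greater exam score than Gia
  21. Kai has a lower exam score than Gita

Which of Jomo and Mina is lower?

Mina

Mina < Ava < Leo < Vik < Kai < Gita < Jomo, by transitivity through Ava, Leo, Vik, Kai, Gita.
So Mina < Jomo; Mina is the lower of the two.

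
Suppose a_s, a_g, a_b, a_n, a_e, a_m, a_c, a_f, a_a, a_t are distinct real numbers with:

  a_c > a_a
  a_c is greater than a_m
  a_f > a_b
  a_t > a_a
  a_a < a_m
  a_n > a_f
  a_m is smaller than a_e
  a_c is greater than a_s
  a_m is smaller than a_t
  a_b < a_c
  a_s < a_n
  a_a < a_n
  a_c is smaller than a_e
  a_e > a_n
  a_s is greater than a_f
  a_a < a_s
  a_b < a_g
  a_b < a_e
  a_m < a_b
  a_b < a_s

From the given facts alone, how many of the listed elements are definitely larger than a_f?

Directly above a_f: a_s, a_n.
One step further: a_c, a_e (4 so far).
Nothing else is reachable above a_f; 4 in all.

4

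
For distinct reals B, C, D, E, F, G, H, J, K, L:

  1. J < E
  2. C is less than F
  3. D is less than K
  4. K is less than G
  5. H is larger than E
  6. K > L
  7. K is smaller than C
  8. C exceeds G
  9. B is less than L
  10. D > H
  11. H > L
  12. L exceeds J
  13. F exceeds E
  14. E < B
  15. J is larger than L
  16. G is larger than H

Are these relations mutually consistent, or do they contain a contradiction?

We have L < J stated directly, yet also J < E < B < L by chaining the others — so J < L. Contradiction.

inconsistent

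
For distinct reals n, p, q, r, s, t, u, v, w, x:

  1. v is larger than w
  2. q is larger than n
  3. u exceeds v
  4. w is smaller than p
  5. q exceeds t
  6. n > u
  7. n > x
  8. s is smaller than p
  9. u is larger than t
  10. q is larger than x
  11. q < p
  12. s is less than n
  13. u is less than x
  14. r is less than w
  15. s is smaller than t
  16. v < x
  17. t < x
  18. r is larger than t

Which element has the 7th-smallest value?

Piecing the relations together gives one ordering: s < t < r < w < v < u < x < n < q < p.
Counting 7 from the smallest end gives x.

x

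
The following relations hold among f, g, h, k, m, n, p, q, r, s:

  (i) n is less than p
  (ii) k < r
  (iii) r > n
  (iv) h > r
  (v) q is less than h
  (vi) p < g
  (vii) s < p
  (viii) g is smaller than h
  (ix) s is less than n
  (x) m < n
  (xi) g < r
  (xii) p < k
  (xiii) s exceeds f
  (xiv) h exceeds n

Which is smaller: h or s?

s

Link the given pairs in sequence: s < n; n < p; p < k; k < r; r < h.
Together: s < n < p < k < r < h.
So s < h; s is the smaller of the two.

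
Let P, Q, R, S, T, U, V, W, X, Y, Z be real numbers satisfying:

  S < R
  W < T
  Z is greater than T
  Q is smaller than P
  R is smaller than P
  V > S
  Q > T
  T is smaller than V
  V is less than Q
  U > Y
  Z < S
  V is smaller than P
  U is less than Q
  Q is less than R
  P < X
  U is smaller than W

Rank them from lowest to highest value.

The consecutive links are each given: Y < U; U < W; W < T; T < Z; Z < S; S < V; V < Q; Q < R; R < P; P < X.

Y < U < W < T < Z < S < V < Q < R < P < X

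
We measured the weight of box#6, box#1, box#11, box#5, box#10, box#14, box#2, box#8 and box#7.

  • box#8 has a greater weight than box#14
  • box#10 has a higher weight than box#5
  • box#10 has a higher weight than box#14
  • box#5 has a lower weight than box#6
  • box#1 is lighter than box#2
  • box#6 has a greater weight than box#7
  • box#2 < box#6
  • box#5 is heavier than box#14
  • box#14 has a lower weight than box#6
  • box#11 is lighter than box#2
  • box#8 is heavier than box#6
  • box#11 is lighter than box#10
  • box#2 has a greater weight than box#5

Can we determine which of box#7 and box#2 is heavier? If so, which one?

undetermined

Following every chain through box#7: above box#7 we get box#6, box#8.
box#2 is not reached, and no chain runs the other way from box#2 to box#7.
So the given relations leave the order of box#7 and box#2 undetermined.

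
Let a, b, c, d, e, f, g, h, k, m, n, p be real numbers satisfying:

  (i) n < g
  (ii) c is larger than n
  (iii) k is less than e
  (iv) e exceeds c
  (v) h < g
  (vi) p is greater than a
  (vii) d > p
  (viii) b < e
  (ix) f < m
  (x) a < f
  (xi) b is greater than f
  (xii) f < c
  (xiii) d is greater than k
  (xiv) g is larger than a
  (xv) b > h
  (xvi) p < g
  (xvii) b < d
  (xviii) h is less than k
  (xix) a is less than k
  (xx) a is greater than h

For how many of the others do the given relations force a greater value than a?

Directly above a: f, k, p, g.
One step further: b, c, d, e, m (9 so far).
No other element is forced above a by the given relations, so the count is 9.

9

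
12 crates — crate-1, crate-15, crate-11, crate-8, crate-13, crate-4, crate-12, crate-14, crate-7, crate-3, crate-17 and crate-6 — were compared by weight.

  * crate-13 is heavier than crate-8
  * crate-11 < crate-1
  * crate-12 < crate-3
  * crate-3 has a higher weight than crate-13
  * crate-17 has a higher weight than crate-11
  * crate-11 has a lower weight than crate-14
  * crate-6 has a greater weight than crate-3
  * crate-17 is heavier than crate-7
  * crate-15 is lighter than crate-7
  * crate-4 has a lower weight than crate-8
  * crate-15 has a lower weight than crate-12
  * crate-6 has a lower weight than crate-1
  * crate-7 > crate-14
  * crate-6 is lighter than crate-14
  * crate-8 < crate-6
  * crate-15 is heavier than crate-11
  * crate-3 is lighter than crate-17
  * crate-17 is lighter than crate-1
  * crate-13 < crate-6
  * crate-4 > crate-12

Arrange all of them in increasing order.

Each adjacent pair is fixed by a given relation: crate-11 < crate-15; crate-15 < crate-12; crate-12 < crate-4; crate-4 < crate-8; crate-8 < crate-13; crate-13 < crate-3; crate-3 < crate-6; crate-6 < crate-14; crate-14 < crate-7; crate-7 < crate-17; crate-17 < crate-1. Chaining them end to end gives the full order.

crate-11 < crate-15 < crate-12 < crate-4 < crate-8 < crate-13 < crate-3 < crate-6 < crate-14 < crate-7 < crate-17 < crate-1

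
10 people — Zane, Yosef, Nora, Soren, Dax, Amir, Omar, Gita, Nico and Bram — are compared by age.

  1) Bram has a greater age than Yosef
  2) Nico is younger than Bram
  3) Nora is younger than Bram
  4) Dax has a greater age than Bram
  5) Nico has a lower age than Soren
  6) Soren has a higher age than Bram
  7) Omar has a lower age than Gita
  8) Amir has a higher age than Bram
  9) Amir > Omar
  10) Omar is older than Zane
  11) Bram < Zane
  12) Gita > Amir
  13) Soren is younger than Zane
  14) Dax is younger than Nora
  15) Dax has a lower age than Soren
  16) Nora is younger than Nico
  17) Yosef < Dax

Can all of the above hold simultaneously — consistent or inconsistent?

Chaining the given relations yields Dax < Nora < Nico < Bram, so Dax < Bram. But one relation states Bram < Dax. These cannot both hold.

inconsistent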